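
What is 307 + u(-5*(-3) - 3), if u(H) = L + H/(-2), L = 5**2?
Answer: 326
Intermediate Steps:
L = 25
u(H) = 25 - H/2 (u(H) = 25 + H/(-2) = 25 + H*(-1/2) = 25 - H/2)
307 + u(-5*(-3) - 3) = 307 + (25 - (-5*(-3) - 3)/2) = 307 + (25 - (15 - 3)/2) = 307 + (25 - 1/2*12) = 307 + (25 - 6) = 307 + 19 = 326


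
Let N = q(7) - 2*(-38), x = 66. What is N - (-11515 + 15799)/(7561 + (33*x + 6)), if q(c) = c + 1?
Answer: 814296/9745 ≈ 83.560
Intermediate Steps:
q(c) = 1 + c
N = 84 (N = (1 + 7) - 2*(-38) = 8 + 76 = 84)
N - (-11515 + 15799)/(7561 + (33*x + 6)) = 84 - (-11515 + 15799)/(7561 + (33*66 + 6)) = 84 - 4284/(7561 + (2178 + 6)) = 84 - 4284/(7561 + 2184) = 84 - 4284/9745 = 814296/9745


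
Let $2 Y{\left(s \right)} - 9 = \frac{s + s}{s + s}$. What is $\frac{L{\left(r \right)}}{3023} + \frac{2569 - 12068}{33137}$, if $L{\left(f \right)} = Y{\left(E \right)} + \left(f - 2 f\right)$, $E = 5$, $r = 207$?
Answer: $- \frac{35409151}{100173151} \approx -0.35348$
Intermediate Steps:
$Y{\left(s \right)} = 5$ ($Y{\left(s \right)} = \frac{9}{2} + \frac{\left(s + s\right) \frac{1}{s + s}}{2} = \frac{9}{2} + \frac{2 s \frac{1}{2 s}}{2} = \frac{9}{2} + \frac{1}{2} \cdot 1 = \frac{9}{2} + \frac{1}{2} = 5$)
$L{\left(f \right)} = 5 - f$ ($L{\left(f \right)} = 5 + \left(f - 2 f\right) = 5 - f$)
$\frac{L{\left(r \right)}}{3023} + \frac{2569 - 12068}{33137} = \frac{5 - 207}{3023} + \frac{2569 - 12068}{33137} = \left(5 - 207\right) \frac{1}{3023} + \left(2569 - 12068\right) \frac{1}{33137} = \left(-202\right) \frac{1}{3023} - \frac{9499}{33137} = - \frac{202}{3023} - \frac{9499}{33137} = - \frac{35409151}{100173151}$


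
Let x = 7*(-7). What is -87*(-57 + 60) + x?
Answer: -310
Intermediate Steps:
x = -49
-87*(-57 + 60) + x = -87*(-57 + 60) - 49 = -87*3 - 49 = -261 - 49 = -310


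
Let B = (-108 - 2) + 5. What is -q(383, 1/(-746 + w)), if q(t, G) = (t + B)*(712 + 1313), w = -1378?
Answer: -562950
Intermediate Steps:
B = -105 (B = -110 + 5 = -105)
q(t, G) = -212625 + 2025*t (q(t, G) = (t - 105)*(712 + 1313) = (-105 + t)*2025 = -212625 + 2025*t)
-q(383, 1/(-746 + w)) = -(-212625 + 2025*383) = -(-212625 + 775575) = -1*562950 = -562950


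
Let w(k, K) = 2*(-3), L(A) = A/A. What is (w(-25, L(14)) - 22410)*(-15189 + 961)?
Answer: 318934848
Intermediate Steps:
L(A) = 1
w(k, K) = -6
(w(-25, L(14)) - 22410)*(-15189 + 961) = (-6 - 22410)*(-15189 + 961) = -22416*(-14228) = 318934848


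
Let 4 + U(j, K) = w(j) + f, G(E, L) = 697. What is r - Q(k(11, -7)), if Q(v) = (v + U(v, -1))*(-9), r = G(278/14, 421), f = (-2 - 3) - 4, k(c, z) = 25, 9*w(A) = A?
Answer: 830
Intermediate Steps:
w(A) = A/9
f = -9 (f = -5 - 4 = -9)
r = 697
U(j, K) = -13 + j/9 (U(j, K) = -4 + (j/9 - 9) = -4 + (-9 + j/9) = -13 + j/9)
Q(v) = 117 - 10*v (Q(v) = (v + (-13 + v/9))*(-9) = (-13 + 10*v/9)*(-9) = 117 - 10*v)
r - Q(k(11, -7)) = 697 - (117 - 10*25) = 697 - (117 - 250) = 697 - 1*(-133) = 697 + 133 = 830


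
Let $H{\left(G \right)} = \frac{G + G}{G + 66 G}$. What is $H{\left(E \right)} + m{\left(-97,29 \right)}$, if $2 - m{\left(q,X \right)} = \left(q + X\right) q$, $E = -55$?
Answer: $- \frac{441796}{67} \approx -6594.0$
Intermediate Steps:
$m{\left(q,X \right)} = 2 - q \left(X + q\right)$ ($m{\left(q,X \right)} = 2 - \left(q + X\right) q = 2 - \left(X + q\right) q = 2 - q \left(X + q\right)$)
$H{\left(G \right)} = \frac{2}{67}$ ($H{\left(G \right)} = \frac{2 G}{67 G} = 2 G \frac{1}{67 G} = \frac{2}{67}$)
$H{\left(E \right)} + m{\left(-97,29 \right)} = \frac{2}{67} - \left(9407 - 2813\right) = \frac{2}{67} + \left(2 - 9409 + 2813\right) = \frac{2}{67} - 6594 = - \frac{441796}{67}$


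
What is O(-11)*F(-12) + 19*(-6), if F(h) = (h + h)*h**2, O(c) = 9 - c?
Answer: -69234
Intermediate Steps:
F(h) = 2*h**3 (F(h) = (2*h)*h**2 = 2*h**3)
O(-11)*F(-12) + 19*(-6) = (9 - 1*(-11))*(2*(-12)**3) + 19*(-6) = (9 + 11)*(2*(-1728)) - 114 = 20*(-3456) - 114 = -69120 - 114 = -69234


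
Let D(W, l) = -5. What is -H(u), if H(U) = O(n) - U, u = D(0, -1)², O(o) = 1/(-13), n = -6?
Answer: 326/13 ≈ 25.077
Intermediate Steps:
O(o) = -1/13
u = 25 (u = (-5)² = 25)
H(U) = -1/13 - U
-H(u) = -(-1/13 - 1*25) = -(-1/13 - 25) = -1*(-326/13) = 326/13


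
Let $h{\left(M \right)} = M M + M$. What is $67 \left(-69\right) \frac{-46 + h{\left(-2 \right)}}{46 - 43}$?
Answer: $67804$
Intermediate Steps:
$h{\left(M \right)} = M + M^{2}$ ($h{\left(M \right)} = M^{2} + M = M + M^{2}$)
$67 \left(-69\right) \frac{-46 + h{\left(-2 \right)}}{46 - 43} = 67 \left(-69\right) \frac{-46 - 2 \left(1 - 2\right)}{46 - 43} = - 4623 \frac{-46 - -2}{3} = - 4623 \left(-46 + 2\right) \frac{1}{3} = - 4623 \left(\left(-44\right) \frac{1}{3}\right) = \left(-4623\right) \left(- \frac{44}{3}\right) = 67804$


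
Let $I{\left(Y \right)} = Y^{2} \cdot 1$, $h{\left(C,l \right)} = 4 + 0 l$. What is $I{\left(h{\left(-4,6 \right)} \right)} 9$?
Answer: $144$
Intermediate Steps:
$h{\left(C,l \right)} = 4$ ($h{\left(C,l \right)} = 4 + 0 = 4$)
$I{\left(Y \right)} = Y^{2}$
$I{\left(h{\left(-4,6 \right)} \right)} 9 = 4^{2} \cdot 9 = 16 \cdot 9 = 144$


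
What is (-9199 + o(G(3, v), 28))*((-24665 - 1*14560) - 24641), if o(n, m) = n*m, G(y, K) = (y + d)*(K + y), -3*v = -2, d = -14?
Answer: 1978888010/3 ≈ 6.5963e+8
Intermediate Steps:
v = ⅔ (v = -⅓*(-2) = ⅔ ≈ 0.66667)
G(y, K) = (-14 + y)*(K + y) (G(y, K) = (y - 14)*(K + y) = (-14 + y)*(K + y))
o(n, m) = m*n
(-9199 + o(G(3, v), 28))*((-24665 - 1*14560) - 24641) = (-9199 + 28*(3² - 14*⅔ - 14*3 + (⅔)*3))*((-24665 - 1*14560) - 24641) = (-9199 + 28*(9 - 28/3 - 42 + 2))*((-24665 - 14560) - 24641) = (-9199 + 28*(-121/3))*(-39225 - 24641) = (-9199 - 3388/3)*(-63866) = -30985/3*(-63866) = 1978888010/3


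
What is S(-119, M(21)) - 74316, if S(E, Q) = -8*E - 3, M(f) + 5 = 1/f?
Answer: -73367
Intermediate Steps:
M(f) = -5 + 1/f
S(E, Q) = -3 - 8*E
S(-119, M(21)) - 74316 = (-3 - 8*(-119)) - 74316 = (-3 + 952) - 74316 = 949 - 74316 = -73367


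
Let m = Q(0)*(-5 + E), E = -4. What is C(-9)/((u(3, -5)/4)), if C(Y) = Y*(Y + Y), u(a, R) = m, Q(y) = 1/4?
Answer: -288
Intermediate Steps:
Q(y) = ¼
m = -9/4 (m = (-5 - 4)/4 = (¼)*(-9) = -9/4 ≈ -2.2500)
u(a, R) = -9/4
C(Y) = 2*Y² (C(Y) = Y*(2*Y) = 2*Y²)
C(-9)/((u(3, -5)/4)) = (2*(-9)²)/((-9/4/4)) = (2*81)/((-9/4*¼)) = 162/(-9/16) = -16/9*162 = -288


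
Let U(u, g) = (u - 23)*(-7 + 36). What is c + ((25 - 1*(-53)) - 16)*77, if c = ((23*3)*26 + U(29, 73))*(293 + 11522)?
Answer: 23256694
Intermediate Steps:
U(u, g) = -667 + 29*u (U(u, g) = (-23 + u)*29 = -667 + 29*u)
c = 23251920 (c = ((23*3)*26 + (-667 + 29*29))*(293 + 11522) = (69*26 + (-667 + 841))*11815 = (1794 + 174)*11815 = 1968*11815 = 23251920)
c + ((25 - 1*(-53)) - 16)*77 = 23251920 + ((25 - 1*(-53)) - 16)*77 = 23251920 + ((25 + 53) - 16)*77 = 23251920 + (78 - 16)*77 = 23251920 + 62*77 = 23251920 + 4774 = 23256694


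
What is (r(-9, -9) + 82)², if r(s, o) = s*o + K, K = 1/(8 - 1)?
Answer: 1304164/49 ≈ 26616.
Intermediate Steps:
K = ⅐ (K = 1/7 = ⅐ ≈ 0.14286)
r(s, o) = ⅐ + o*s (r(s, o) = s*o + ⅐ = o*s + ⅐ = ⅐ + o*s)
(r(-9, -9) + 82)² = ((⅐ - 9*(-9)) + 82)² = ((⅐ + 81) + 82)² = (568/7 + 82)² = (1142/7)² = 1304164/49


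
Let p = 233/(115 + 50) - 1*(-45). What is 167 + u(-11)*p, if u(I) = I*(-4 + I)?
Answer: 7825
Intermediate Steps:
p = 7658/165 (p = 233/165 + 45 = 7658/165 ≈ 46.412)
167 + u(-11)*p = 167 - 11*(-4 - 11)*(7658/165) = 167 - 11*(-15)*(7658/165) = 167 + 165*(7658/165) = 167 + 7658 = 7825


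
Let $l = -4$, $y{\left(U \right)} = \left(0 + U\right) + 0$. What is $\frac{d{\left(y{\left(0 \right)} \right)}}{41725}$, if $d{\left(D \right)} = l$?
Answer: $- \frac{4}{41725} \approx -9.5866 \cdot 10^{-5}$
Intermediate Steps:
$y{\left(U \right)} = U$ ($y{\left(U \right)} = U + 0 = U$)
$d{\left(D \right)} = -4$
$\frac{d{\left(y{\left(0 \right)} \right)}}{41725} = - \frac{4}{41725}$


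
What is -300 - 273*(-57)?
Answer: 15261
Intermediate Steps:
-300 - 273*(-57) = -300 + 15561 = 15261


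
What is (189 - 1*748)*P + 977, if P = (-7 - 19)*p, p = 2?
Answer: 30045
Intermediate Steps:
P = -52 (P = (-7 - 19)*2 = -26*2 = -52)
(189 - 1*748)*P + 977 = (189 - 1*748)*(-52) + 977 = (189 - 748)*(-52) + 977 = -559*(-52) + 977 = 29068 + 977 = 30045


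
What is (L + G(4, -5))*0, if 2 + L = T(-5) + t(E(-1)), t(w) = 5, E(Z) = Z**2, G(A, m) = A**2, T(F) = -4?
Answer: 0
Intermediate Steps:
L = -1 (L = -2 + (-4 + 5) = -2 + 1 = -1)
(L + G(4, -5))*0 = (-1 + 4**2)*0 = (-1 + 16)*0 = 15*0 = 0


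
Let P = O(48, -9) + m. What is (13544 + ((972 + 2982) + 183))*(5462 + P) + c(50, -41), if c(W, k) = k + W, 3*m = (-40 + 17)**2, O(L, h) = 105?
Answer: 304643657/3 ≈ 1.0155e+8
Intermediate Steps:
m = 529/3 (m = (-40 + 17)**2/3 = (1/3)*(-23)**2 = (1/3)*529 = 529/3 ≈ 176.33)
c(W, k) = W + k
P = 844/3 (P = 105 + 529/3 = 844/3 ≈ 281.33)
(13544 + ((972 + 2982) + 183))*(5462 + P) + c(50, -41) = (13544 + ((972 + 2982) + 183))*(5462 + 844/3) + (50 - 41) = (13544 + (3954 + 183))*(17230/3) + 9 = (13544 + 4137)*(17230/3) + 9 = 17681*(17230/3) + 9 = 304643630/3 + 9 = 304643657/3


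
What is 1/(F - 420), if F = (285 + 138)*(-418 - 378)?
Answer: -1/337128 ≈ -2.9662e-6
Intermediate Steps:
F = -336708 (F = 423*(-796) = -336708)
1/(F - 420) = 1/(-336708 - 420) = 1/(-337128) = -1/337128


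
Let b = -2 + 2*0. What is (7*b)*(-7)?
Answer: 98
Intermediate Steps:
b = -2 (b = -2 + 0 = -2)
(7*b)*(-7) = (7*(-2))*(-7) = -14*(-7) = 98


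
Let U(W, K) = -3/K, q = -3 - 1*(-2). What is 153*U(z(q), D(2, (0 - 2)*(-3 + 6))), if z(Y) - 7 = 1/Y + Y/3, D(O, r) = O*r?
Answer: 153/4 ≈ 38.250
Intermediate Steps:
q = -1 (q = -3 + 2 = -1)
z(Y) = 7 + 1/Y + Y/3 (z(Y) = 7 + (1/Y + Y/3) = 7 + 1/Y + Y/3)
153*U(z(q), D(2, (0 - 2)*(-3 + 6))) = 153*(-3*1/(2*(0 - 2)*(-3 + 6))) = 153*(-3/(2*(-2*3))) = 153*(-3/(2*(-6))) = 153*(-3/(-12)) = 153*(-3*(-1/12)) = 153*(1/4) = 153/4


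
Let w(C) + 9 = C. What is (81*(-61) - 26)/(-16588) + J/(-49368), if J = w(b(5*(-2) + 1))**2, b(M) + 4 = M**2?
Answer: 112639/547404 ≈ 0.20577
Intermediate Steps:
b(M) = -4 + M**2
w(C) = -9 + C
J = 4624 (J = (-9 + (-4 + (5*(-2) + 1)**2))**2 = (-9 + (-4 + (-10 + 1)**2))**2 = (-9 + (-4 + (-9)**2))**2 = (-9 + (-4 + 81))**2 = (-9 + 77)**2 = 68**2 = 4624)
(81*(-61) - 26)/(-16588) + J/(-49368) = (81*(-61) - 26)/(-16588) + 4624/(-49368) = (-4941 - 26)*(-1/16588) + 4624*(-1/49368) = -4967*(-1/16588) - 34/363 = 4967/16588 - 34/363 = 112639/547404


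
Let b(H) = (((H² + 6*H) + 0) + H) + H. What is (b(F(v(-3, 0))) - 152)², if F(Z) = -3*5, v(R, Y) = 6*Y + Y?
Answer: 2209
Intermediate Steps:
v(R, Y) = 7*Y
F(Z) = -15
b(H) = H² + 8*H (b(H) = ((H² + 6*H) + H) + H = (H² + 7*H) + H = H² + 8*H)
(b(F(v(-3, 0))) - 152)² = (-15*(8 - 15) - 152)² = (-15*(-7) - 152)² = (105 - 152)² = (-47)² = 2209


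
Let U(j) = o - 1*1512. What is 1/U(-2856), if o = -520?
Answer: -1/2032 ≈ -0.00049213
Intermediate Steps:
U(j) = -2032 (U(j) = -520 - 1*1512 = -520 - 1512 = -2032)
1/U(-2856) = 1/(-2032) = -1/2032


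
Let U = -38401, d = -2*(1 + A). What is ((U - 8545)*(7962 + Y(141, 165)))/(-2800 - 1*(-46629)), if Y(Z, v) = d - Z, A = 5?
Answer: -366601314/43829 ≈ -8364.4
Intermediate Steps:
d = -12 (d = -2*(1 + 5) = -2*6 = -12)
Y(Z, v) = -12 - Z
((U - 8545)*(7962 + Y(141, 165)))/(-2800 - 1*(-46629)) = ((-38401 - 8545)*(7962 + (-12 - 1*141)))/(-2800 - 1*(-46629)) = (-46946*(7962 + (-12 - 141)))/(-2800 + 46629) = -46946*(7962 - 153)/43829 = -46946*7809*(1/43829) = -366601314*1/43829 = -366601314/43829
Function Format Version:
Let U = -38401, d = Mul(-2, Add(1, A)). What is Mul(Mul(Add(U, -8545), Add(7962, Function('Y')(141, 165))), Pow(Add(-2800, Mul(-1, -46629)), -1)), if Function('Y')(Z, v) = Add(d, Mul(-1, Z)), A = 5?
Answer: Rational(-366601314, 43829) ≈ -8364.4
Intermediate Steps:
d = -12 (d = Mul(-2, Add(1, 5)) = Mul(-2, 6) = -12)
Function('Y')(Z, v) = Add(-12, Mul(-1, Z))
Mul(Mul(Add(U, -8545), Add(7962, Function('Y')(141, 165))), Pow(Add(-2800, Mul(-1, -46629)), -1)) = Mul(Mul(Add(-38401, -8545), Add(7962, Add(-12, Mul(-1, 141)))), Pow(Add(-2800, Mul(-1, -46629)), -1)) = Mul(Mul(-46946, Add(7962, Add(-12, -141))), Pow(Add(-2800, 46629), -1)) = Mul(Mul(-46946, Add(7962, -153)), Pow(43829, -1)) = Mul(Mul(-46946, 7809), Rational(1, 43829)) = Mul(-366601314, Rational(1, 43829)) = Rational(-366601314, 43829)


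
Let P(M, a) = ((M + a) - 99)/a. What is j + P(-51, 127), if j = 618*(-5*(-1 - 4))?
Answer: 1962127/127 ≈ 15450.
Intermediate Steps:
P(M, a) = (-99 + M + a)/a
j = 15450 (j = 618*(-5*(-5)) = 618*25 = 15450)
j + P(-51, 127) = 15450 + (-99 - 51 + 127)/127 = 15450 + (1/127)*(-23) = 15450 - 23/127 = 1962127/127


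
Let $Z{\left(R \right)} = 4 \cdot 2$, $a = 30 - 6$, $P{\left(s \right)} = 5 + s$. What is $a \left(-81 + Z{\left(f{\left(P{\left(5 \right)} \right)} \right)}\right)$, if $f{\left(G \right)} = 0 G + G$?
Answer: $-1752$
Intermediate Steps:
$f{\left(G \right)} = G$ ($f{\left(G \right)} = 0 + G = G$)
$a = 24$ ($a = 30 - 6 = 24$)
$Z{\left(R \right)} = 8$
$a \left(-81 + Z{\left(f{\left(P{\left(5 \right)} \right)} \right)}\right) = 24 \left(-81 + 8\right) = 24 \left(-73\right) = -1752$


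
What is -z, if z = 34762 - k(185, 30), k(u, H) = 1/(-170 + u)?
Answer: -521429/15 ≈ -34762.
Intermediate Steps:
z = 521429/15 (z = 34762 - 1/(-170 + 185) = 34762 - 1/15 = 521429/15 ≈ 34762.)
-z = -1*521429/15 = -521429/15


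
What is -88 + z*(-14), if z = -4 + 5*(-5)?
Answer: 318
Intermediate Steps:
z = -29 (z = -4 - 25 = -29)
-88 + z*(-14) = -88 - 29*(-14) = -88 + 406 = 318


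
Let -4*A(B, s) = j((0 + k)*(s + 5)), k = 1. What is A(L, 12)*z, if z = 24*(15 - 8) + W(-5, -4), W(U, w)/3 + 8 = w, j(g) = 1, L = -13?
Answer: -33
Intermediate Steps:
W(U, w) = -24 + 3*w
A(B, s) = -¼ (A(B, s) = -¼*1 = -¼)
z = 132 (z = 24*(15 - 8) + (-24 + 3*(-4)) = 24*7 + (-24 - 12) = 168 - 36 = 132)
A(L, 12)*z = -¼*132 = -33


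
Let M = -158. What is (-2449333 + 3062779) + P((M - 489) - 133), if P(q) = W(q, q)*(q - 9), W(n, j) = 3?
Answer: 611079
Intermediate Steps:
P(q) = -27 + 3*q (P(q) = 3*(q - 9) = 3*(-9 + q) = -27 + 3*q)
(-2449333 + 3062779) + P((M - 489) - 133) = (-2449333 + 3062779) + (-27 + 3*((-158 - 489) - 133)) = 613446 + (-27 + 3*(-647 - 133)) = 613446 + (-27 + 3*(-780)) = 613446 + (-27 - 2340) = 613446 - 2367 = 611079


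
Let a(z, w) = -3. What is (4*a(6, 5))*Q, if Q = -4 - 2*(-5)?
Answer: -72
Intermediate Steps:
Q = 6 (Q = -4 + 10 = 6)
(4*a(6, 5))*Q = (4*(-3))*6 = -12*6 = -72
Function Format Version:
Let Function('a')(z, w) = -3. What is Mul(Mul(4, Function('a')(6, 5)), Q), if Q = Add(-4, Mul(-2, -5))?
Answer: -72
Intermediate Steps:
Q = 6 (Q = Add(-4, 10) = 6)
Mul(Mul(4, Function('a')(6, 5)), Q) = Mul(Mul(4, -3), 6) = Mul(-12, 6) = -72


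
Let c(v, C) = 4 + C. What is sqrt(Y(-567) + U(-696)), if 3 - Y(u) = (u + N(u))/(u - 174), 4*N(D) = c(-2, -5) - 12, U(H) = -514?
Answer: I*sqrt(1124011785)/1482 ≈ 22.622*I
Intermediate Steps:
N(D) = -13/4 (N(D) = ((4 - 5) - 12)/4 = (-1 - 12)/4 = (1/4)*(-13) = -13/4)
Y(u) = 3 - (-13/4 + u)/(-174 + u) (Y(u) = 3 - (u - 13/4)/(u - 174) = 3 - (-13/4 + u)/(-174 + u))
sqrt(Y(-567) + U(-696)) = sqrt((-2075 + 8*(-567))/(4*(-174 - 567)) - 514) = sqrt((1/4)*(-2075 - 4536)/(-741) - 514) = sqrt((1/4)*(-1/741)*(-6611) - 514) = sqrt(6611/2964 - 514) = sqrt(-1516885/2964) = I*sqrt(1124011785)/1482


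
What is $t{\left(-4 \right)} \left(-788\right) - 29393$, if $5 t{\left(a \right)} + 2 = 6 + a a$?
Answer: $-32545$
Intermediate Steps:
$t{\left(a \right)} = \frac{4}{5} + \frac{a^{2}}{5}$ ($t{\left(a \right)} = - \frac{2}{5} + \frac{6 + a a}{5} = - \frac{2}{5} + \frac{6 + a^{2}}{5} = - \frac{2}{5} + \left(\frac{6}{5} + \frac{a^{2}}{5}\right) = \frac{4}{5} + \frac{a^{2}}{5}$)
$t{\left(-4 \right)} \left(-788\right) - 29393 = \left(\frac{4}{5} + \frac{\left(-4\right)^{2}}{5}\right) \left(-788\right) - 29393 = \left(\frac{4}{5} + \frac{1}{5} \cdot 16\right) \left(-788\right) - 29393 = \left(\frac{4}{5} + \frac{16}{5}\right) \left(-788\right) - 29393 = 4 \left(-788\right) - 29393 = -3152 - 29393 = -32545$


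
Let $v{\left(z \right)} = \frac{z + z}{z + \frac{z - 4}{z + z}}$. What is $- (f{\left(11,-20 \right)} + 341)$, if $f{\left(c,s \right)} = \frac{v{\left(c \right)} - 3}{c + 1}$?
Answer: $- \frac{1018645}{2988} \approx -340.91$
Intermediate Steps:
$v{\left(z \right)} = \frac{2 z}{z + \frac{-4 + z}{2 z}}$
$f{\left(c,s \right)} = \frac{-3 + \frac{4 c^{2}}{-4 + c + 2 c^{2}}}{1 + c}$ ($f{\left(c,s \right)} = \frac{\frac{4 c^{2}}{-4 + c + 2 c^{2}} - 3}{c + 1} = \frac{-3 + \frac{4 c^{2}}{-4 + c + 2 c^{2}}}{1 + c}$)
$- (f{\left(11,-20 \right)} + 341) = - (\frac{12 - 33 - 2 \cdot 11^{2}}{\left(1 + 11\right) \left(-4 + 11 + 2 \cdot 11^{2}\right)} + 341) = - (\frac{12 - 33 - 242}{12 \left(-4 + 11 + 2 \cdot 121\right)} + 341) = - (\frac{12 - 33 - 242}{12 \left(-4 + 11 + 242\right)} + 341) = - (\frac{1}{12} \cdot \frac{1}{249} \left(-263\right) + 341) = - (- \frac{263}{2988} + 341) = \left(-1\right) \frac{1018645}{2988} = - \frac{1018645}{2988}$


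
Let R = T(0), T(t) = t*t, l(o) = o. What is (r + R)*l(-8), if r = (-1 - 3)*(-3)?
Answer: -96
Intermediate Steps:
T(t) = t²
R = 0 (R = 0² = 0)
r = 12 (r = -4*(-3) = 12)
(r + R)*l(-8) = (12 + 0)*(-8) = 12*(-8) = -96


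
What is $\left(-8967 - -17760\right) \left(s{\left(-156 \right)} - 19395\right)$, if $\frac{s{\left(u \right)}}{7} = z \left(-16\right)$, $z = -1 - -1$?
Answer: $-170540235$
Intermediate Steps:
$z = 0$ ($z = -1 + 1 = 0$)
$s{\left(u \right)} = 0$ ($s{\left(u \right)} = 7 \cdot 0 \left(-16\right) = 7 \cdot 0 = 0$)
$\left(-8967 - -17760\right) \left(s{\left(-156 \right)} - 19395\right) = \left(-8967 - -17760\right) \left(0 - 19395\right) = \left(-8967 + \left(-3948 + 21708\right)\right) \left(-19395\right) = \left(-8967 + 17760\right) \left(-19395\right) = 8793 \left(-19395\right) = -170540235$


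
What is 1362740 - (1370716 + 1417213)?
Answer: -1425189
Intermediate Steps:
1362740 - (1370716 + 1417213) = 1362740 - 1*2787929 = 1362740 - 2787929 = -1425189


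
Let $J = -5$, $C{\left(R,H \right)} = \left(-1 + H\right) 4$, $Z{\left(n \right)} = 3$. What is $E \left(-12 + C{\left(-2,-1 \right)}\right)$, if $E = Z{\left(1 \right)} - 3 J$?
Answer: $-360$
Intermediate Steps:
$C{\left(R,H \right)} = -4 + 4 H$
$E = 18$ ($E = 3 - -15 = 3 + 15 = 18$)
$E \left(-12 + C{\left(-2,-1 \right)}\right) = 18 \left(-12 + \left(-4 + 4 \left(-1\right)\right)\right) = 18 \left(-12 - 8\right) = 18 \left(-20\right) = -360$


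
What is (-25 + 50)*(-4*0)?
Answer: 0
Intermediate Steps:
(-25 + 50)*(-4*0) = 25*0 = 0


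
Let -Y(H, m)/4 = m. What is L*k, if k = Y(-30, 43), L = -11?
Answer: 1892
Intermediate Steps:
Y(H, m) = -4*m
k = -172 (k = -4*43 = -172)
L*k = -11*(-172) = 1892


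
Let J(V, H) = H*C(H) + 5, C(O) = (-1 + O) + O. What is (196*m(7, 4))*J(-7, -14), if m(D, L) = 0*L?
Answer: 0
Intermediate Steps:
C(O) = -1 + 2*O
J(V, H) = 5 + H*(-1 + 2*H) (J(V, H) = H*(-1 + 2*H) + 5 = 5 + H*(-1 + 2*H))
m(D, L) = 0
(196*m(7, 4))*J(-7, -14) = (196*0)*(5 - 14*(-1 + 2*(-14))) = 0*(5 - 14*(-1 - 28)) = 0*(5 - 14*(-29)) = 0*(5 + 406) = 0*411 = 0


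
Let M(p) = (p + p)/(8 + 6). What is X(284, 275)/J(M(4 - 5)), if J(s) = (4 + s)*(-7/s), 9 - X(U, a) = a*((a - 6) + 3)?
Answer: -74791/189 ≈ -395.72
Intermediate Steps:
X(U, a) = 9 - a*(-3 + a) (X(U, a) = 9 - a*((a - 6) + 3) = 9 - a*((-6 + a) + 3) = 9 - a*(-3 + a))
M(p) = p/7 (M(p) = (2*p)/14 = (2*p)*(1/14) = p/7)
J(s) = -7*(4 + s)/s
X(284, 275)/J(M(4 - 5)) = (9 - 1*275² + 3*275)/(-7 - 28*7/(4 - 5)) = (9 - 1*75625 + 825)/(-7 - 28/((⅐)*(-1))) = (9 - 75625 + 825)/(-7 - 28/(-⅐)) = -74791/(-7 - 28*(-7)) = -74791/(-7 + 196) = -74791/189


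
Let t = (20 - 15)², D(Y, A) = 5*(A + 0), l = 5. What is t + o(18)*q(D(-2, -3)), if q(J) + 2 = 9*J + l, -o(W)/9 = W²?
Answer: 384937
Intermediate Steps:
D(Y, A) = 5*A
t = 25 (t = 5² = 25)
o(W) = -9*W²
q(J) = 3 + 9*J (q(J) = -2 + (9*J + 5) = -2 + (5 + 9*J) = 3 + 9*J)
t + o(18)*q(D(-2, -3)) = 25 + (-9*18²)*(3 + 9*(5*(-3))) = 25 + (-9*324)*(3 + 9*(-15)) = 25 - 2916*(3 - 135) = 25 - 2916*(-132) = 25 + 384912 = 384937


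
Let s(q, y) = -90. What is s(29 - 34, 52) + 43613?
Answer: 43523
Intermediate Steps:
s(29 - 34, 52) + 43613 = -90 + 43613 = 43523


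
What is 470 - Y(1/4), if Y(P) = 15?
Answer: 455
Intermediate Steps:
470 - Y(1/4) = 470 - 1*15 = 470 - 15 = 455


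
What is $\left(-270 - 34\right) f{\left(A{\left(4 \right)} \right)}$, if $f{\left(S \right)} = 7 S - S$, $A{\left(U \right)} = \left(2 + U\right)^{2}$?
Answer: $-65664$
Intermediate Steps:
$f{\left(S \right)} = 6 S$
$\left(-270 - 34\right) f{\left(A{\left(4 \right)} \right)} = \left(-270 - 34\right) 6 \left(2 + 4\right)^{2} = - 304 \cdot 6 \cdot 6^{2} = - 304 \cdot 6 \cdot 36 = \left(-304\right) 216 = -65664$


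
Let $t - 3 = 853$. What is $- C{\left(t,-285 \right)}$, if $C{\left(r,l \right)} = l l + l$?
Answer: $-80940$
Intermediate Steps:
$t = 856$ ($t = 3 + 853 = 856$)
$C{\left(r,l \right)} = l + l^{2}$ ($C{\left(r,l \right)} = l^{2} + l = l + l^{2}$)
$- C{\left(t,-285 \right)} = - \left(-285\right) \left(1 - 285\right) = - \left(-285\right) \left(-284\right) = \left(-1\right) 80940 = -80940$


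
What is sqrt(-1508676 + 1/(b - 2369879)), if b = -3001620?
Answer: 5*I*sqrt(1741193236063264487)/5371499 ≈ 1228.3*I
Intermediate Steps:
sqrt(-1508676 + 1/(b - 2369879)) = sqrt(-1508676 + 1/(-3001620 - 2369879)) = sqrt(-1508676 + 1/(-5371499)) = sqrt(-1508676 - 1/5371499) = sqrt(-8103851625325/5371499) = 5*I*sqrt(1741193236063264487)/5371499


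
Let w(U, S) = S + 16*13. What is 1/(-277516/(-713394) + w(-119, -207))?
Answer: 356697/495455 ≈ 0.71994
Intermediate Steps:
w(U, S) = 208 + S (w(U, S) = S + 208 = 208 + S)
1/(-277516/(-713394) + w(-119, -207)) = 1/(-277516/(-713394) + (208 - 207)) = 1/(-277516*(-1/713394) + 1) = 1/(138758/356697 + 1) = 1/(495455/356697) = 356697/495455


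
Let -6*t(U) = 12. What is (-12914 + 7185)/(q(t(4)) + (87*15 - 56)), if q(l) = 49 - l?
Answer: -5729/1300 ≈ -4.4069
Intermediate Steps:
t(U) = -2 (t(U) = -⅙*12 = -2)
(-12914 + 7185)/(q(t(4)) + (87*15 - 56)) = (-12914 + 7185)/((49 - 1*(-2)) + (87*15 - 56)) = -5729/((49 + 2) + (1305 - 56)) = -5729/(51 + 1249) = -5729/1300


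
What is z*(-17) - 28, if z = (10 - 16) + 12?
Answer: -130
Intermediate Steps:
z = 6 (z = -6 + 12 = 6)
z*(-17) - 28 = 6*(-17) - 28 = -102 - 28 = -130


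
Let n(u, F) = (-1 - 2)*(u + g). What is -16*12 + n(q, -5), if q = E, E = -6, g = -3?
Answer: -165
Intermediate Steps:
q = -6
n(u, F) = 9 - 3*u (n(u, F) = (-1 - 2)*(u - 3) = -3*(-3 + u) = 9 - 3*u)
-16*12 + n(q, -5) = -16*12 + (9 - 3*(-6)) = -192 + (9 + 18) = -192 + 27 = -165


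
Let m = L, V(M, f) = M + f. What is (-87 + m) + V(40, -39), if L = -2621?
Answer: -2707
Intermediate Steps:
m = -2621
(-87 + m) + V(40, -39) = (-87 - 2621) + (40 - 39) = -2708 + 1 = -2707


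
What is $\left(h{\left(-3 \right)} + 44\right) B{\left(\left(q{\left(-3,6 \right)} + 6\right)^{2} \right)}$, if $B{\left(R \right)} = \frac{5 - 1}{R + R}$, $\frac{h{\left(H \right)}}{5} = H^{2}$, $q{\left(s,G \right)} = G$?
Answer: $\frac{89}{72} \approx 1.2361$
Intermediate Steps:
$h{\left(H \right)} = 5 H^{2}$
$B{\left(R \right)} = \frac{2}{R}$ ($B{\left(R \right)} = \frac{4}{2 R} = 4 \frac{1}{2 R} = \frac{2}{R}$)
$\left(h{\left(-3 \right)} + 44\right) B{\left(\left(q{\left(-3,6 \right)} + 6\right)^{2} \right)} = \left(5 \left(-3\right)^{2} + 44\right) \frac{2}{\left(6 + 6\right)^{2}} = \left(5 \cdot 9 + 44\right) \frac{2}{12^{2}} = \left(45 + 44\right) \frac{2}{144} = 89 \cdot 2 \cdot \frac{1}{144} = 89 \cdot \frac{1}{72} = \frac{89}{72}$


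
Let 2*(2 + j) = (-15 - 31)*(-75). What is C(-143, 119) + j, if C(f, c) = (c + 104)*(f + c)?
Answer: -3629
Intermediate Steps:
C(f, c) = (104 + c)*(c + f)
j = 1723 (j = -2 + ((-15 - 31)*(-75))/2 = -2 + (-46*(-75))/2 = -2 + (½)*3450 = -2 + 1725 = 1723)
C(-143, 119) + j = (119² + 104*119 + 104*(-143) + 119*(-143)) + 1723 = (14161 + 12376 - 14872 - 17017) + 1723 = -5352 + 1723 = -3629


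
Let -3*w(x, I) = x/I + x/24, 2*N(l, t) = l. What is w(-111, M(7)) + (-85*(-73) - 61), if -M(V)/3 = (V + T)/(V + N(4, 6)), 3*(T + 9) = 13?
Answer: 1024459/168 ≈ 6098.0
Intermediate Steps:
T = -14/3 (T = -9 + (⅓)*13 = -9 + 13/3 = -14/3 ≈ -4.6667)
N(l, t) = l/2
M(V) = -3*(-14/3 + V)/(2 + V) (M(V) = -3*(V - 14/3)/(V + (½)*4) = -3*(-14/3 + V)/(V + 2) = -3*(-14/3 + V)/(2 + V))
w(x, I) = -x/72 - x/(3*I) (w(x, I) = -(x/I + x/24)/3 = -(x/24 + x/I)/3 = -x/72 - x/(3*I))
w(-111, M(7)) + (-85*(-73) - 61) = -1/72*(-111)*(24 + (14 - 3*7)/(2 + 7))/(14 - 3*7)/(2 + 7) + (-85*(-73) - 61) = -1/72*(-111)*(24 + (14 - 21)/9)/(14 - 21)/9 + (6205 - 61) = -1/72*(-111)*(24 + (⅑)*(-7))/(⅑)*(-7) + 6144 = -1/72*(-111)*(24 - 7/9)/(-7/9) + 6144 = -1/72*(-111)*(-9/7)*209/9 + 6144 = -7733/168 + 6144 = 1024459/168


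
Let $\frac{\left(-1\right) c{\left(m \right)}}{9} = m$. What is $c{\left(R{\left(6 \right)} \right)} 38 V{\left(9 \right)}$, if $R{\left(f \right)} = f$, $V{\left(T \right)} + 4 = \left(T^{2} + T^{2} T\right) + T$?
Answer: $-1672380$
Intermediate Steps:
$V{\left(T \right)} = -4 + T + T^{2} + T^{3}$ ($V{\left(T \right)} = -4 + \left(\left(T^{2} + T^{2} T\right) + T\right) = -4 + \left(\left(T^{2} + T^{3}\right) + T\right) = -4 + \left(T + T^{2} + T^{3}\right) = -4 + T + T^{2} + T^{3}$)
$c{\left(m \right)} = - 9 m$
$c{\left(R{\left(6 \right)} \right)} 38 V{\left(9 \right)} = \left(-9\right) 6 \cdot 38 \left(-4 + 9 + 9^{2} + 9^{3}\right) = \left(-54\right) 38 \left(-4 + 9 + 81 + 729\right) = \left(-2052\right) 815 = -1672380$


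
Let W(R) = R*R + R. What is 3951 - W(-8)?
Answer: 3895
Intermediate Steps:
W(R) = R + R² (W(R) = R² + R = R + R²)
3951 - W(-8) = 3951 - (-8)*(1 - 8) = 3951 - (-8)*(-7) = 3951 - 1*56 = 3951 - 56 = 3895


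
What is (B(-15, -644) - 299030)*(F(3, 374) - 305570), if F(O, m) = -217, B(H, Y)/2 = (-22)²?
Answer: 91143484794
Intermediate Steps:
B(H, Y) = 968 (B(H, Y) = 2*(-22)² = 2*484 = 968)
(B(-15, -644) - 299030)*(F(3, 374) - 305570) = (968 - 299030)*(-217 - 305570) = -298062*(-305787) = 91143484794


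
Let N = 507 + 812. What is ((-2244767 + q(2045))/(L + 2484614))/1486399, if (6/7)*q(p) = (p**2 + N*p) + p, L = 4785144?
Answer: 34701373/64834566128652 ≈ 5.3523e-7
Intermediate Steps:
N = 1319
q(p) = 1540*p + 7*p**2/6 (q(p) = 7*((p**2 + 1319*p) + p)/6 = 7*(p**2 + 1320*p)/6 = 1540*p + 7*p**2/6)
((-2244767 + q(2045))/(L + 2484614))/1486399 = ((-2244767 + (7/6)*2045*(1320 + 2045))/(4785144 + 2484614))/1486399 = ((-2244767 + (7/6)*2045*3365)/7269758)*(1/1486399) = ((-2244767 + 48169975/6)*(1/7269758))*(1/1486399) = ((34701373/6)*(1/7269758))*(1/1486399) = (34701373/43618548)*(1/1486399) = 34701373/64834566128652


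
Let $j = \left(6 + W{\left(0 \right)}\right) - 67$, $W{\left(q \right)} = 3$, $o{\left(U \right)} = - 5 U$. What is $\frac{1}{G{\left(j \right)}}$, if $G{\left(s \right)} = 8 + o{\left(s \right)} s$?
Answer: $- \frac{1}{16812} \approx -5.9481 \cdot 10^{-5}$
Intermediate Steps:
$j = -58$ ($j = \left(6 + 3\right) - 67 = 9 - 67 = -58$)
$G{\left(s \right)} = 8 - 5 s^{2}$ ($G{\left(s \right)} = 8 + - 5 s s = 8 - 5 s^{2}$)
$\frac{1}{G{\left(j \right)}} = \frac{1}{8 - 5 \left(-58\right)^{2}} = \frac{1}{8 - 16820} = \frac{1}{-16812} = - \frac{1}{16812}$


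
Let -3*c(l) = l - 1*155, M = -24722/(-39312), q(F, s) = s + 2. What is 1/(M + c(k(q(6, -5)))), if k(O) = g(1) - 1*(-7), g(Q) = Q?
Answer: 19656/975505 ≈ 0.020150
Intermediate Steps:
q(F, s) = 2 + s
k(O) = 8 (k(O) = 1 - 1*(-7) = 1 + 7 = 8)
M = 12361/19656 (M = -24722*(-1/39312) = 12361/19656 ≈ 0.62887)
c(l) = 155/3 - l/3 (c(l) = -(l - 1*155)/3 = -(l - 155)/3 = -(-155 + l)/3 = 155/3 - l/3)
1/(M + c(k(q(6, -5)))) = 1/(12361/19656 + (155/3 - ⅓*8)) = 1/(12361/19656 + (155/3 - 8/3)) = 1/(12361/19656 + 49) = 1/(975505/19656) = 19656/975505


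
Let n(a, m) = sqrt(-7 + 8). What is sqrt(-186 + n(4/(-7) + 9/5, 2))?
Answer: I*sqrt(185) ≈ 13.601*I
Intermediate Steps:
n(a, m) = 1 (n(a, m) = sqrt(1) = 1)
sqrt(-186 + n(4/(-7) + 9/5, 2)) = sqrt(-186 + 1) = sqrt(-185) = I*sqrt(185)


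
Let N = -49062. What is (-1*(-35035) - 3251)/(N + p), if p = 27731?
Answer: -31784/21331 ≈ -1.4900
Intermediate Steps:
(-1*(-35035) - 3251)/(N + p) = (-1*(-35035) - 3251)/(-49062 + 27731) = (35035 - 3251)/(-21331) = 31784*(-1/21331) = -31784/21331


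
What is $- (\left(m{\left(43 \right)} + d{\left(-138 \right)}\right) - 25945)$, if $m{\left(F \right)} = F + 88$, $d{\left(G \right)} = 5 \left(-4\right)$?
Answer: $25834$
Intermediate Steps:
$d{\left(G \right)} = -20$
$m{\left(F \right)} = 88 + F$
$- (\left(m{\left(43 \right)} + d{\left(-138 \right)}\right) - 25945) = - (\left(\left(88 + 43\right) - 20\right) - 25945) = - (\left(131 - 20\right) - 25945) = - (111 - 25945) = \left(-1\right) \left(-25834\right) = 25834$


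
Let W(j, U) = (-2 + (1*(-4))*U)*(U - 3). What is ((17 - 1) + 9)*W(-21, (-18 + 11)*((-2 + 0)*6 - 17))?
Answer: -4070000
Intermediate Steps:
W(j, U) = (-3 + U)*(-2 - 4*U) (W(j, U) = (-2 - 4*U)*(-3 + U) = (-3 + U)*(-2 - 4*U))
((17 - 1) + 9)*W(-21, (-18 + 11)*((-2 + 0)*6 - 17)) = ((17 - 1) + 9)*(6 - 4*(-18 + 11)**2*((-2 + 0)*6 - 17)**2 + 10*((-18 + 11)*((-2 + 0)*6 - 17))) = (16 + 9)*(6 - 4*49*(-2*6 - 17)**2 + 10*(-7*(-2*6 - 17))) = 25*(6 - 4*49*(-12 - 17)**2 + 10*(-7*(-12 - 17))) = 25*(6 - 4*(-7*(-29))**2 + 10*(-7*(-29))) = 25*(6 - 4*203**2 + 10*203) = 25*(6 - 4*41209 + 2030) = 25*(6 - 164836 + 2030) = 25*(-162800) = -4070000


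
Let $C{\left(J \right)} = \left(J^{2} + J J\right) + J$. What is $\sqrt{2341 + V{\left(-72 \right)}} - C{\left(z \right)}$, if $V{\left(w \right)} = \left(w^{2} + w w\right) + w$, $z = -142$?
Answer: $-40186 + \sqrt{12637} \approx -40074.0$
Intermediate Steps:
$V{\left(w \right)} = w + 2 w^{2}$ ($V{\left(w \right)} = \left(w^{2} + w^{2}\right) + w = 2 w^{2} + w = w + 2 w^{2}$)
$C{\left(J \right)} = J + 2 J^{2}$ ($C{\left(J \right)} = \left(J^{2} + J^{2}\right) + J = 2 J^{2} + J = J + 2 J^{2}$)
$\sqrt{2341 + V{\left(-72 \right)}} - C{\left(z \right)} = \sqrt{2341 - 72 \left(1 + 2 \left(-72\right)\right)} - - 142 \left(1 + 2 \left(-142\right)\right) = \sqrt{2341 - 72 \left(1 - 144\right)} - - 142 \left(1 - 284\right) = \sqrt{2341 - -10296} - \left(-142\right) \left(-283\right) = \sqrt{2341 + 10296} - 40186 = \sqrt{12637} - 40186 = -40186 + \sqrt{12637}$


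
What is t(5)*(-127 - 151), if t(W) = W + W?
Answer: -2780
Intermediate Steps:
t(W) = 2*W
t(5)*(-127 - 151) = (2*5)*(-127 - 151) = 10*(-278) = -2780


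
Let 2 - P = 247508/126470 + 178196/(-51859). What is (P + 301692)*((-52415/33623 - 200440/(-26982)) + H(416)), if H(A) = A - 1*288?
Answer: 20025910621510343487360572/495839372236468815 ≈ 4.0388e+7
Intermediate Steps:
H(A) = -288 + A (H(A) = A - 288 = -288 + A)
P = 11409073104/3279303865 (P = 2 - (247508/126470 + 178196/(-51859)) = 2 - (247508*(1/126470) + 178196*(-1/51859)) = 2 - (123754/63235 - 178196/51859) = 2 - 1*(-4850465374/3279303865) = 2 + 4850465374/3279303865 = 11409073104/3279303865 ≈ 3.4791)
(P + 301692)*((-52415/33623 - 200440/(-26982)) + H(416)) = (11409073104/3279303865 + 301692)*((-52415/33623 - 200440/(-26982)) + (-288 + 416)) = 989351150712684*((-52415*1/33623 - 200440*(-1/26982)) + 128)/3279303865 = 989351150712684*((-52415/33623 + 100220/13491) + 128)/3279303865 = 989351150712684*(2662566295/453607893 + 128)/3279303865 = (989351150712684/3279303865)*(60724376599/453607893) = 20025910621510343487360572/495839372236468815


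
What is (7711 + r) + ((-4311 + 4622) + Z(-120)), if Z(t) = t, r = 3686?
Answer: 11588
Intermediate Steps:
(7711 + r) + ((-4311 + 4622) + Z(-120)) = (7711 + 3686) + ((-4311 + 4622) - 120) = 11397 + (311 - 120) = 11397 + 191 = 11588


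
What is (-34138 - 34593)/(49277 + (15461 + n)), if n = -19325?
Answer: -68731/45413 ≈ -1.5135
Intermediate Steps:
(-34138 - 34593)/(49277 + (15461 + n)) = (-34138 - 34593)/(49277 + (15461 - 19325)) = -68731/(49277 - 3864) = -68731/45413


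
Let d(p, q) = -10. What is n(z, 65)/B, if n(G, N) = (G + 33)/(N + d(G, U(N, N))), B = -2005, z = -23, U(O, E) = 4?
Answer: -2/22055 ≈ -9.0682e-5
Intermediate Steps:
n(G, N) = (33 + G)/(-10 + N) (n(G, N) = (G + 33)/(N - 10) = (33 + G)/(-10 + N))
n(z, 65)/B = ((33 - 23)/(-10 + 65))/(-2005) = (10/55)*(-1/2005) = ((1/55)*10)*(-1/2005) = (2/11)*(-1/2005) = -2/22055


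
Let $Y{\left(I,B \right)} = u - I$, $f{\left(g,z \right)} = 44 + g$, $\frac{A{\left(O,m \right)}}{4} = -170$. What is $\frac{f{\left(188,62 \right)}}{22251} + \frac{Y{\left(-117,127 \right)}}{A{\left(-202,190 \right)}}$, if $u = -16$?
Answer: $- \frac{2089591}{15130680} \approx -0.1381$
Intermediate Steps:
$A{\left(O,m \right)} = -680$ ($A{\left(O,m \right)} = 4 \left(-170\right) = -680$)
$Y{\left(I,B \right)} = -16 - I$
$\frac{f{\left(188,62 \right)}}{22251} + \frac{Y{\left(-117,127 \right)}}{A{\left(-202,190 \right)}} = \frac{44 + 188}{22251} + \frac{-16 - -117}{-680} = 232 \cdot \frac{1}{22251} + \left(-16 + 117\right) \left(- \frac{1}{680}\right) = \frac{232}{22251} + 101 \left(- \frac{1}{680}\right) = \frac{232}{22251} - \frac{101}{680} = - \frac{2089591}{15130680}$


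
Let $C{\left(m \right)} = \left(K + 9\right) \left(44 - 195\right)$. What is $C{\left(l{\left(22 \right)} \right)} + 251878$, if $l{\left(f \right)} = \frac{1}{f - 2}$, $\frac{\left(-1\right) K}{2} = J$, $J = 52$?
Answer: $266223$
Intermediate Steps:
$K = -104$ ($K = \left(-2\right) 52 = -104$)
$l{\left(f \right)} = \frac{1}{-2 + f}$
$C{\left(m \right)} = 14345$ ($C{\left(m \right)} = \left(-104 + 9\right) \left(44 - 195\right) = \left(-95\right) \left(-151\right) = 14345$)
$C{\left(l{\left(22 \right)} \right)} + 251878 = 14345 + 251878 = 266223$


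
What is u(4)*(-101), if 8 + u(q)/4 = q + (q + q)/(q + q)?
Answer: 1212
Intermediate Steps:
u(q) = -28 + 4*q (u(q) = -32 + 4*(q + (q + q)/(q + q)) = -32 + 4*(q + (2*q)/((2*q))) = -32 + 4*(q + (2*q)*(1/(2*q))) = -32 + 4*(q + 1) = -32 + 4*(1 + q) = -32 + (4 + 4*q) = -28 + 4*q)
u(4)*(-101) = (-28 + 4*4)*(-101) = (-28 + 16)*(-101) = -12*(-101) = 1212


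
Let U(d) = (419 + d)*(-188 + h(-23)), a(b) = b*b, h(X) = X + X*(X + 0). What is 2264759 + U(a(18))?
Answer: 2501033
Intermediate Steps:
h(X) = X + X**2 (h(X) = X + X*X = X + X**2)
a(b) = b**2
U(d) = 133242 + 318*d (U(d) = (419 + d)*(-188 - 23*(1 - 23)) = (419 + d)*(-188 - 23*(-22)) = (419 + d)*(-188 + 506) = (419 + d)*318 = 133242 + 318*d)
2264759 + U(a(18)) = 2264759 + (133242 + 318*18**2) = 2264759 + (133242 + 318*324) = 2264759 + (133242 + 103032) = 2264759 + 236274 = 2501033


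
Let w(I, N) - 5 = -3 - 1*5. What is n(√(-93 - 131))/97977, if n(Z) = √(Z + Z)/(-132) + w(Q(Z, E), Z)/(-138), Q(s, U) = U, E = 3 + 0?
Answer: 1/4506942 - (-7)^(¼)*2^(¾)/6466482 ≈ -7.7253e-8 - 2.9913e-7*I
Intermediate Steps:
E = 3
w(I, N) = -3 (w(I, N) = 5 + (-3 - 1*5) = 5 + (-3 - 5) = 5 - 8 = -3)
n(Z) = 1/46 - √2*√Z/132 (n(Z) = √(Z + Z)/(-132) - 3/(-138) = √(2*Z)*(-1/132) - 3*(-1/138) = (√2*√Z)*(-1/132) + 1/46 = -√2*√Z/132 + 1/46 = 1/46 - √2*√Z/132)
n(√(-93 - 131))/97977 = (1/46 - √2*√(√(-93 - 131))/132)/97977 = (1/46 - √2*√(√(-224))/132)*(1/97977) = (1/46 - √2*√(4*I*√14)/132)*(1/97977) = (1/46 - √2*2*14^(¼)*√I/132)*(1/97977) = (1/46 - 2^(¾)*7^(¼)*√I/66)*(1/97977) = 1/4506942 - 2^(¾)*7^(¼)*√I/6466482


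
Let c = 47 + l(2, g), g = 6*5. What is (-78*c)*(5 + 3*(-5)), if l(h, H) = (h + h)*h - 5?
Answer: 39000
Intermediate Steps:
g = 30
l(h, H) = -5 + 2*h² (l(h, H) = (2*h)*h - 5 = 2*h² - 5 = -5 + 2*h²)
c = 50 (c = 47 + (-5 + 2*2²) = 47 + (-5 + 2*4) = 47 + (-5 + 8) = 47 + 3 = 50)
(-78*c)*(5 + 3*(-5)) = (-78*50)*(5 + 3*(-5)) = -3900*(5 - 15) = -3900*(-10) = 39000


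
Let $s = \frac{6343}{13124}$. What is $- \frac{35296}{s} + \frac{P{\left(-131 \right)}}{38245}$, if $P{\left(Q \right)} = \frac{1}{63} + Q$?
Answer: $- \frac{1116109867024676}{15283046205} \approx -73029.0$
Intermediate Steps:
$s = \frac{6343}{13124}$ ($s = 6343 \cdot \frac{1}{13124} = \frac{6343}{13124} \approx 0.48331$)
$P{\left(Q \right)} = \frac{1}{63} + Q$
$- \frac{35296}{s} + \frac{P{\left(-131 \right)}}{38245} = - \frac{35296}{\frac{6343}{13124}} + \frac{\frac{1}{63} - 131}{38245} = \left(-35296\right) \frac{13124}{6343} - \frac{8252}{2409435} = - \frac{463224704}{6343} - \frac{8252}{2409435} = - \frac{1116109867024676}{15283046205}$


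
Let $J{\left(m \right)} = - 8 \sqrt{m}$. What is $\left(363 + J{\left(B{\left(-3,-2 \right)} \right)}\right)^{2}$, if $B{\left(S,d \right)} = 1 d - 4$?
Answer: $131385 - 5808 i \sqrt{6} \approx 1.3139 \cdot 10^{5} - 14227.0 i$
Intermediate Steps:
$B{\left(S,d \right)} = -4 + d$ ($B{\left(S,d \right)} = d - 4 = -4 + d$)
$\left(363 + J{\left(B{\left(-3,-2 \right)} \right)}\right)^{2} = \left(363 - 8 \sqrt{-4 - 2}\right)^{2} = \left(363 - 8 \sqrt{-6}\right)^{2} = \left(363 - 8 i \sqrt{6}\right)^{2}$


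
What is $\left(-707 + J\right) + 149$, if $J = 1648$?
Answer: $1090$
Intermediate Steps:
$\left(-707 + J\right) + 149 = \left(-707 + 1648\right) + 149 = 941 + 149 = 1090$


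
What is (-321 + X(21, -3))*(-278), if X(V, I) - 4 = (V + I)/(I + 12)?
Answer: 87570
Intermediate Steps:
X(V, I) = 4 + (I + V)/(12 + I) (X(V, I) = 4 + (V + I)/(I + 12) = 4 + (I + V)/(12 + I))
(-321 + X(21, -3))*(-278) = (-321 + (48 + 21 + 5*(-3))/(12 - 3))*(-278) = (-321 + (48 + 21 - 15)/9)*(-278) = (-321 + (1/9)*54)*(-278) = (-321 + 6)*(-278) = -315*(-278) = 87570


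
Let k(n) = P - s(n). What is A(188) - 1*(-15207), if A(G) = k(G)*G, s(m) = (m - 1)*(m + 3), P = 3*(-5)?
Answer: -6702409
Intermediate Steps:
P = -15
s(m) = (-1 + m)*(3 + m)
k(n) = -12 - n² - 2*n (k(n) = -15 - (-3 + n² + 2*n) = -15 + (3 - n² - 2*n) = -12 - n² - 2*n)
A(G) = G*(-12 - G² - 2*G) (A(G) = (-12 - G² - 2*G)*G = G*(-12 - G² - 2*G))
A(188) - 1*(-15207) = -1*188*(12 + 188² + 2*188) - 1*(-15207) = -1*188*(12 + 35344 + 376) + 15207 = -1*188*35732 + 15207 = -6717616 + 15207 = -6702409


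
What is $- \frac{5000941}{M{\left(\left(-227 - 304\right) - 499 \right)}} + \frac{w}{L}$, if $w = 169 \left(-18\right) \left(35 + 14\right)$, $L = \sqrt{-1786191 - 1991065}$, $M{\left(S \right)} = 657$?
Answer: $- \frac{5000941}{657} + \frac{10647 i \sqrt{944314}}{134902} \approx -7611.8 + 76.695 i$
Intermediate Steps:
$L = 2 i \sqrt{944314}$ ($L = \sqrt{-3777256} = 2 i \sqrt{944314} \approx 1943.5 i$)
$w = -149058$ ($w = \left(-3042\right) 49 = -149058$)
$- \frac{5000941}{M{\left(\left(-227 - 304\right) - 499 \right)}} + \frac{w}{L} = - \frac{5000941}{657} - \frac{149058}{2 i \sqrt{944314}} = \left(-5000941\right) \frac{1}{657} - 149058 \left(- \frac{i \sqrt{944314}}{1888628}\right) = - \frac{5000941}{657} + \frac{10647 i \sqrt{944314}}{134902}$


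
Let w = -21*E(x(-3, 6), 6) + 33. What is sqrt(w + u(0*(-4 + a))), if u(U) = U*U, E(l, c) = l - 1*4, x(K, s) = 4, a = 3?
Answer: sqrt(33) ≈ 5.7446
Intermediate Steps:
E(l, c) = -4 + l (E(l, c) = l - 4 = -4 + l)
u(U) = U**2
w = 33 (w = -21*(-4 + 4) + 33 = -21*0 + 33 = 0 + 33 = 33)
sqrt(w + u(0*(-4 + a))) = sqrt(33 + (0*(-4 + 3))**2) = sqrt(33 + (0*(-1))**2) = sqrt(33 + 0**2) = sqrt(33 + 0) = sqrt(33)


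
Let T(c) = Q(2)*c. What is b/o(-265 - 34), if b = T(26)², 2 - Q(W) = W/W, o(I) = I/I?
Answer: 676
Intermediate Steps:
o(I) = 1
Q(W) = 1 (Q(W) = 2 - W/W = 2 - 1*1 = 2 - 1 = 1)
T(c) = c (T(c) = 1*c = c)
b = 676 (b = 26² = 676)
b/o(-265 - 34) = 676/1 = 676*1 = 676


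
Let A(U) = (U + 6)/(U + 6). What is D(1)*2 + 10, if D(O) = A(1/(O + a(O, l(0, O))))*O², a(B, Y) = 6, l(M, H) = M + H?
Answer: 12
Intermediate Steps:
l(M, H) = H + M
A(U) = 1 (A(U) = (6 + U)/(6 + U) = 1)
D(O) = O² (D(O) = 1*O² = O²)
D(1)*2 + 10 = 1²*2 + 10 = 1*2 + 10 = 2 + 10 = 12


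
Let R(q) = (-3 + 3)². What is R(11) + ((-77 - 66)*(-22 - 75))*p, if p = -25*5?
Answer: -1733875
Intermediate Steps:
R(q) = 0 (R(q) = 0² = 0)
p = -125
R(11) + ((-77 - 66)*(-22 - 75))*p = 0 + ((-77 - 66)*(-22 - 75))*(-125) = 0 - 143*(-97)*(-125) = 0 + 13871*(-125) = 0 - 1733875 = -1733875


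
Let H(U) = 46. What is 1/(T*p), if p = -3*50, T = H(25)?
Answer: -1/6900 ≈ -0.00014493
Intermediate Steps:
T = 46
p = -150
1/(T*p) = 1/(46*(-150)) = 1/(-6900) = -1/6900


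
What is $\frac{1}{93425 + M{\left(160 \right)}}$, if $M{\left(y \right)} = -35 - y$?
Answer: $\frac{1}{93230} \approx 1.0726 \cdot 10^{-5}$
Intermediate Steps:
$\frac{1}{93425 + M{\left(160 \right)}} = \frac{1}{93425 - 195} = \frac{1}{93230}$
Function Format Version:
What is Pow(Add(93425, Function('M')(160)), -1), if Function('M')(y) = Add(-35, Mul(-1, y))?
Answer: Rational(1, 93230) ≈ 1.0726e-5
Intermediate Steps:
Pow(Add(93425, Function('M')(160)), -1) = Pow(Add(93425, Add(-35, Mul(-1, 160))), -1) = Pow(Add(93425, Add(-35, -160)), -1) = Pow(Add(93425, -195), -1) = Pow(93230, -1) = Rational(1, 93230)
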